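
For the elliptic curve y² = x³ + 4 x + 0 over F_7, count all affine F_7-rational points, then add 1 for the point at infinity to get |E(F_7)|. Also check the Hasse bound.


Affine points = {(0, 0), (2, 3), (2, 4), (3, 2), (3, 5), (6, 3), (6, 4)}; affine count = 7; |E(F_7)| = 8.

Discriminant check: Δ ∝ 4a³ + 27b² = 4·4³ + 27·0² = 4·64 + 27·0 ≡ 4 (mod 7). Nonzero ⇒ E is nonsingular.
For each x ∈ F_7, compute rhs = x³ + 4·x + 0 mod 7, then count y ∈ F_7 with y² ≡ rhs.
  x = 0: rhs = 0, matching y values: 0 (1 points).
  x = 1: rhs = 5, matching y values: none (0 points).
  x = 2: rhs = 2, matching y values: 3, 4 (2 points).
  x = 3: rhs = 4, matching y values: 2, 5 (2 points).
  x = 4: rhs = 3, matching y values: none (0 points).
  x = 5: rhs = 5, matching y values: none (0 points).
  x = 6: rhs = 2, matching y values: 3, 4 (2 points).
Total affine count: 7.
Full point count |E(F_7)| = 7 + 1 = 8.
Hasse bound: |8 − (7+1)| = |0| = 0 ≤ 2√7 ≈ 5.2915 ✓.


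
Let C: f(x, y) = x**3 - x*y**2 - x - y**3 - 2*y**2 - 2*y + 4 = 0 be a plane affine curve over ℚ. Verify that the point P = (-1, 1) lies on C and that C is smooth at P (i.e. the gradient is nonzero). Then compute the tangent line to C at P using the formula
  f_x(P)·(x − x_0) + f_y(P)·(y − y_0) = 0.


Tangent line at P: x - 7*y + 8 = 0.

Step 1: f(-1, 1) = 0, so P lies on C.
Step 2: partial derivatives
  f_x(x, y) = 3*x**2 - y**2 - 1, f_y(x, y) = -2*x*y - 3*y**2 - 4*y - 2.
  f_x(P) = 1, f_y(P) = -7 (gradient nonzero, so P is smooth).
Step 3: tangent line at P: 1·(x − -1) + -7·(y − 1) = 0.
Expanding: x - 7*y + 8 = 0.


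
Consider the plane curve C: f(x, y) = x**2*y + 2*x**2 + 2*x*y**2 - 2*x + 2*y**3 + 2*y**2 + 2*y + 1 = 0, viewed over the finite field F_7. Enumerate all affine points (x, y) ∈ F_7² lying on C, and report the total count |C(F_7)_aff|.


Affine F_7-points: {(0, 1), (1, 6), (3, 5), (4, 4), (5, 4), (6, 6)}; count = 6.

For each of the 49 pairs (x, y) ∈ F_7², evaluate f(x, y) mod 7. Record the zeros.
  x = 0: [0↦1, 1↦0, 2↦1, 3↦2, 4↦1, 5↦3, 6↦6]  zeros at y ∈ {1}
  x = 1: [0↦1, 1↦3, 2↦4, 3↦2, 4↦2, 5↦2, 6↦0]  zeros at y ∈ {6}
  x = 2: [0↦5, 1↦5, 2↦1, 3↦5, 4↦1, 5↦1, 6↦3]  zeros at y ∈ ∅
  x = 3: [0↦6, 1↦6, 2↦6, 3↦4, 4↦5, 5↦0, 6↦1]  zeros at y ∈ {5}
  x = 4: [0↦4, 1↦6, 2↦5, 3↦6, 4↦0, 5↦6, 6↦1]  zeros at y ∈ {4}
  x = 5: [0↦6, 1↦5, 2↦5, 3↦4, 4↦0, 5↦5, 6↦3]  zeros at y ∈ {4}
  x = 6: [0↦5, 1↦3, 2↦6, 3↦5, 4↦5, 5↦4, 6↦0]  zeros at y ∈ {6}
Collecting zeros: affine points = {(0, 1), (1, 6), (3, 5), (4, 4), (5, 4), (6, 6)}.
Total count |C(F_7)_aff| = 6.


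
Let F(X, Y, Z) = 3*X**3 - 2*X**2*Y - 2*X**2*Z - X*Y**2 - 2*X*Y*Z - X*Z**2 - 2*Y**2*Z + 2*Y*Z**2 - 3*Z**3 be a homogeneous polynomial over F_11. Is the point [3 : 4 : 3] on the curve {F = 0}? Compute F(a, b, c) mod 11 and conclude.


F(3,4,3) ≡ 0 (mod 11); P is on the curve.

Evaluate F(3, 4, 3) term-by-term (mod 11).
  3*X**3 ↦ 3·27·1·1 = 81
  -2*X**2*Y ↦ -2·9·4·1 = -72
  -2*X**2*Z ↦ -2·9·1·3 = -54
  -X*Y**2 ↦ -1·3·16·1 = -48
  -2*X*Y*Z ↦ -2·3·4·3 = -72
  -X*Z**2 ↦ -1·3·1·9 = -27
  -2*Y**2*Z ↦ -2·1·16·3 = -96
  2*Y*Z**2 ↦ 2·1·4·9 = 72
  -3*Z**3 ↦ -3·1·1·27 = -81
Sum: F(3, 4, 3) = (81) + (-72) + (-54) + (-48) + (-72) + (-27) + (-96) + (72) + (-81) = -297.
Reducing mod 11: -297 ≡ 0 (mod 11).
Since F(a, b, c) ≡ 0 (mod 11), P lies on the curve.


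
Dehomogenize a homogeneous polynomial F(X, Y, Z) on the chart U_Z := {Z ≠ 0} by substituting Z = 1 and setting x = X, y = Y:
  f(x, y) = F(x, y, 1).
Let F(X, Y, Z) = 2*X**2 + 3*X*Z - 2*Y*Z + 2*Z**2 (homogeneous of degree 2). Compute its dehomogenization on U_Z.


f(x, y) = 2*x**2 + 3*x - 2*y + 2

On U_Z we set Z = 1. Each monomial c·X^i·Y^j·Z^k in F becomes c·x^i·y^j·1^k = c·x^i·y^j.
Substituting Z = 1: F(X, Y, 1) = 2*x**2 + 3*x - 2*y + 2.
Note: deg(f) ≤ deg(F) = 2; strict inequality happens when F is divisible by Z (lost terms).


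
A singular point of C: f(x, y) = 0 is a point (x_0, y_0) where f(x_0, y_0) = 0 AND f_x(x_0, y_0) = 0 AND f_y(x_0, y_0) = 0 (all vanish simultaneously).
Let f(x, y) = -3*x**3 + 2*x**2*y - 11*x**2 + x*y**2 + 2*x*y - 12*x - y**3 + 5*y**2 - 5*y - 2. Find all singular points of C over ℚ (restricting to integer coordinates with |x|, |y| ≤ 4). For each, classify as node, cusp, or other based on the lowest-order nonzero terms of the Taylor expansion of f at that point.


Singular points: {(-1, 1)}; classification: cusp.

Compute partial derivatives:
  f_x = -9*x**2 + 4*x*y - 22*x + y**2 + 2*y - 12.
  f_y = 2*x**2 + 2*x*y + 2*x - 3*y**2 + 10*y - 5.
Scan x_0 ∈ {−4, ..., 4}. For each x_0, f_y(x_0, y) is a polynomial in y; find its integer roots y ∈ {−4, ..., 4}, then test f_x and f at those candidates.
  x = -4: f_y(-4, y) = -3*y**2 + 2*y + 19; no integer root y with |y| ≤ 4.
  x = -3: f_y(-3, y) = -3*y**2 + 4*y + 7; vanishes at y ∈ {-1}. (-3, -1): f_x = -16 ≠ 0.
  x = -2: f_y(-2, y) = -3*y**2 + 6*y - 1; no integer root y with |y| ≤ 4.
  x = -1: f_y(-1, y) = -3*y**2 + 8*y - 5; vanishes at y ∈ {1}. (-1, 1): f_x = 0, f = 0 — SINGULAR.
  x = 0: f_y(0, y) = -3*y**2 + 10*y - 5; no integer root y with |y| ≤ 4.
  x = 1: f_y(1, y) = -3*y**2 + 12*y - 1; no integer root y with |y| ≤ 4.
  x = 2: f_y(2, y) = -3*y**2 + 14*y + 7; no integer root y with |y| ≤ 4.
  x = 3: f_y(3, y) = -3*y**2 + 16*y + 19; vanishes at y ∈ {-1}. (3, -1): f_x = -172 ≠ 0.
  x = 4: f_y(4, y) = -3*y**2 + 18*y + 35; no integer root y with |y| ≤ 4.
Only singular point on the grid: (-1, 1).
Classify: substitute x = -1 + u, y = 1 + v and expand: f = -3*u**3 + 2*u**2*v + u*v**2 - v**3 + v**2.
No constant or linear terms (consistent with a singular point). Quadratic part: v**2. Cubic part: -3*u**3 + 2*u**2*v + u*v**2 - v**3.
The quadratic part v**2 is a perfect square, so there is a single (double) tangent line v = 0, i.e. y = 1. Restricting the cubic part to that line (v = 0) leaves -3*u**3 ≠ 0, so f is not divisible by v and the branch is v² ≈ 3*u**3 to lowest order — this is a cusp.
Classification: cusp.


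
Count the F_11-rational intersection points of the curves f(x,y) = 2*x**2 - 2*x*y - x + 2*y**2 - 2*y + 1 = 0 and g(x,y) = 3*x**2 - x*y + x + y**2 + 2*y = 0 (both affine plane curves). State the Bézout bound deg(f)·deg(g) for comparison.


Common zeros: ∅; count = 0; Bézout bound = 4.

deg(f) = 2, deg(g) = 2, so Bézout bound = 4.
Scan x ∈ F_11. For each x, list the y ∈ F_11 with f(x, y) ≡ 0 and those with g(x, y) ≡ 0 (mod 11); the common zeros in that column are the intersection.
  x = 0: f ≡ 0 at y ∈ ∅; g ≡ 0 at y ∈ {0, 9}; common: ∅.
  x = 1: f ≡ 0 at y ∈ {1}; g ≡ 0 at y ∈ ∅; common: ∅.
  x = 2: f ≡ 0 at y ∈ ∅; g ≡ 0 at y ∈ ∅; common: ∅.
  x = 3: f ≡ 0 at y ∈ ∅; g ≡ 0 at y ∈ ∅; common: ∅.
  x = 4: f ≡ 0 at y ∈ {8}; g ≡ 0 at y ∈ {3, 10}; common: ∅.
  x = 5: f ≡ 0 at y ∈ ∅; g ≡ 0 at y ∈ ∅; common: ∅.
  x = 6: f ≡ 0 at y ∈ {1, 6}; g ≡ 0 at y ∈ {2}; common: ∅.
  x = 7: f ≡ 0 at y ∈ {9, 10}; g ≡ 0 at y ∈ {0, 5}; common: ∅.
  x = 8: f ≡ 0 at y ∈ {0, 9}; g ≡ 0 at y ∈ ∅; common: ∅.
  x = 9: f ≡ 0 at y ∈ {0, 10}; g ≡ 0 at y ∈ {2, 5}; common: ∅.
  x = 10: f ≡ 0 at y ∈ {3, 8}; g ≡ 0 at y ∈ {9, 10}; common: ∅.
Collecting: common zeros = ∅, so the count is 0.
Comparison with the Bézout bound: 0 ≤ 4 = deg(f)·deg(g), as expected for curves with no common component (the affine F_11-count falls short of the bound because intersections may lie at infinity, over extension fields, or carry multiplicity).


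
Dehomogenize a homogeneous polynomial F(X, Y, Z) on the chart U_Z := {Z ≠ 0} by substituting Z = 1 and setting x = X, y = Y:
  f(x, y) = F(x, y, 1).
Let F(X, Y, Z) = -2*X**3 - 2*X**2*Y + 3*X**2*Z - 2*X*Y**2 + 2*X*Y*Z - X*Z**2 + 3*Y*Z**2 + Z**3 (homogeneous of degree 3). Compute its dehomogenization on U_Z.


f(x, y) = -2*x**3 - 2*x**2*y + 3*x**2 - 2*x*y**2 + 2*x*y - x + 3*y + 1

On U_Z we set Z = 1. Each monomial c·X^i·Y^j·Z^k in F becomes c·x^i·y^j·1^k = c·x^i·y^j.
Substituting Z = 1: F(X, Y, 1) = -2*x**3 - 2*x**2*y + 3*x**2 - 2*x*y**2 + 2*x*y - x + 3*y + 1.
Note: deg(f) ≤ deg(F) = 3; strict inequality happens when F is divisible by Z (lost terms).


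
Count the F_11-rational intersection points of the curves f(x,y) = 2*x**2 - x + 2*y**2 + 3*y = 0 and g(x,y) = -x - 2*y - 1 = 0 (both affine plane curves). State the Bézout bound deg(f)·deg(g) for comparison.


Common zeros: {(1, 10), (4, 3)}; count = 2; Bézout bound = 2.

deg(f) = 2, deg(g) = 1, so Bézout bound = 2.
Scan x ∈ F_11. For each x, list the y ∈ F_11 with f(x, y) ≡ 0 and those with g(x, y) ≡ 0 (mod 11); the common zeros in that column are the intersection.
  x = 0: f ≡ 0 at y ∈ {0, 4}; g ≡ 0 at y ∈ {5}; common: ∅.
  x = 1: f ≡ 0 at y ∈ {5, 10}; g ≡ 0 at y ∈ {10}; common: {10}.
  x = 2: f ≡ 0 at y ∈ {1, 3}; g ≡ 0 at y ∈ {4}; common: ∅.
  x = 3: f ≡ 0 at y ∈ ∅; g ≡ 0 at y ∈ {9}; common: ∅.
  x = 4: f ≡ 0 at y ∈ {1, 3}; g ≡ 0 at y ∈ {3}; common: {3}.
  x = 5: f ≡ 0 at y ∈ {5, 10}; g ≡ 0 at y ∈ {8}; common: ∅.
  x = 6: f ≡ 0 at y ∈ {0, 4}; g ≡ 0 at y ∈ {2}; common: ∅.
  x = 7: f ≡ 0 at y ∈ ∅; g ≡ 0 at y ∈ {7}; common: ∅.
  x = 8: f ≡ 0 at y ∈ ∅; g ≡ 0 at y ∈ {1}; common: ∅.
  x = 9: f ≡ 0 at y ∈ ∅; g ≡ 0 at y ∈ {6}; common: ∅.
  x = 10: f ≡ 0 at y ∈ ∅; g ≡ 0 at y ∈ {0}; common: ∅.
Collecting: common zeros = {(1, 10), (4, 3)}, so the count is 2.
Comparison with the Bézout bound: 2 ≤ 2 = deg(f)·deg(g), as expected for curves with no common component (the bound is attained).


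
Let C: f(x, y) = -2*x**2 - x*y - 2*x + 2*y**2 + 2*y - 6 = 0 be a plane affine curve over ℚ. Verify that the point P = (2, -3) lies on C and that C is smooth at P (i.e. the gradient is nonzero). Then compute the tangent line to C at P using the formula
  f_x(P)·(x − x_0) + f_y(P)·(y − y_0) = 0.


Tangent line at P: -7*x - 12*y - 22 = 0.

Step 1: f(2, -3) = 0, so P lies on C.
Step 2: partial derivatives
  f_x(x, y) = -4*x - y - 2, f_y(x, y) = -x + 4*y + 2.
  f_x(P) = -7, f_y(P) = -12 (gradient nonzero, so P is smooth).
Step 3: tangent line at P: -7·(x − 2) + -12·(y − -3) = 0.
Expanding: -7*x - 12*y - 22 = 0.


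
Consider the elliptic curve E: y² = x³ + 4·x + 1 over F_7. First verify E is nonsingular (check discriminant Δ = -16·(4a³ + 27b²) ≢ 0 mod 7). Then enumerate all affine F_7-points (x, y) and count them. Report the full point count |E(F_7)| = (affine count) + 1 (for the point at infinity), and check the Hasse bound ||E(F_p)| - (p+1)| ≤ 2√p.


Affine points = {(0, 1), (0, 6), (4, 2), (4, 5)}; affine count = 4; |E(F_7)| = 5.

Discriminant check: Δ ∝ 4a³ + 27b² = 4·4³ + 27·1² = 4·64 + 27·1 ≡ 3 (mod 7). Nonzero ⇒ E is nonsingular.
For each x ∈ F_7, compute rhs = x³ + 4·x + 1 mod 7, then count y ∈ F_7 with y² ≡ rhs.
  x = 0: rhs = 1, matching y values: 1, 6 (2 points).
  x = 1: rhs = 6, matching y values: none (0 points).
  x = 2: rhs = 3, matching y values: none (0 points).
  x = 3: rhs = 5, matching y values: none (0 points).
  x = 4: rhs = 4, matching y values: 2, 5 (2 points).
  x = 5: rhs = 6, matching y values: none (0 points).
  x = 6: rhs = 3, matching y values: none (0 points).
Total affine count: 4.
Full point count |E(F_7)| = 4 + 1 = 5.
Hasse bound: |5 − (7+1)| = |-3| = 3 ≤ 2√7 ≈ 5.2915 ✓.


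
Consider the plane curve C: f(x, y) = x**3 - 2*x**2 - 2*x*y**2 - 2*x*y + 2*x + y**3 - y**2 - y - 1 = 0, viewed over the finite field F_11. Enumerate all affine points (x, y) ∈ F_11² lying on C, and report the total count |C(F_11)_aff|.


Affine F_11-points: {(0, 7), (0, 9), (1, 0), (2, 4), (2, 5), (2, 7), (3, 8), (4, 1), (4, 4), (5, 5), (6, 5), (6, 9), (6, 10), (7, 2), (7, 4), (7, 9), (8, 6), (9, 10), (10, 3)}; count = 19.

For each of the 121 pairs (x, y) ∈ F_11², evaluate f(x, y) mod 11. Record the zeros.
  x = 0: [0↦10, 1↦9, 2↦1, 3↦3, 4↦10, 5↦6, 6↦8, 7↦0, 8↦10, 9↦0, 10↦9]  zeros at y ∈ {7, 9}
  x = 1: [0↦0, 1↦6, 2↦1, 3↦2, 4↦4, 5↦2, 6↦2, 7↦10, 8↦10, 9↦8, 10↦10]  zeros at y ∈ {0}
  x = 2: [0↦3, 1↦5, 2↦3, 3↦3, 4↦0, 5↦0, 6↦9, 7↦0, 8↦1, 9↦7, 10↦2]  zeros at y ∈ {4, 5, 7}
  x = 3: [0↦3, 1↦1, 2↦2, 3↦1, 4↦4, 5↦6, 6↦2, 7↦9, 8↦0, 9↦3, 10↦2]  zeros at y ∈ {8}
  x = 4: [0↦6, 1↦0, 2↦4, 3↦2, 4↦0, 5↦4, 6↦9, 7↦10, 8↦2, 9↦2, 10↦5]  zeros at y ∈ {1, 4}
  x = 5: [0↦7, 1↦8, 2↦4, 3↦1, 4↦5, 5↦0, 6↦3, 7↦9, 8↦2, 9↦10, 10↦6]  zeros at y ∈ {5}
  x = 6: [0↦1, 1↦9, 2↦8, 3↦4, 4↦3, 5↦0, 6↦1, 7↦1, 8↦6, 9↦0, 10↦0]  zeros at y ∈ {5, 9, 10}
  x = 7: [0↦5, 1↦9, 2↦0, 3↦6, 4↦0, 5↦10, 6↦9, 7↦3, 8↦9, 9↦0, 10↦4]  zeros at y ∈ {2, 4, 9}
  x = 8: [0↦3, 1↦3, 2↦8, 3↦2, 4↦2, 5↦3, 6↦0, 7↦10, 8↦6, 9↦5, 10↦2]  zeros at y ∈ {6}
  x = 9: [0↦1, 1↦8, 2↦5, 3↦9, 4↦4, 5↦7, 6↦2, 7↦6, 8↦3, 9↦10, 10↦0]  zeros at y ∈ {10}
  x = 10: [0↦5, 1↦8, 2↦8, 3↦0, 4↦1, 5↦6, 6↦10, 7↦8, 8↦6, 9↦10, 10↦4]  zeros at y ∈ {3}
Collecting zeros: affine points = {(0, 7), (0, 9), (1, 0), (2, 4), (2, 5), (2, 7), (3, 8), (4, 1), (4, 4), (5, 5), (6, 5), (6, 9), (6, 10), (7, 2), (7, 4), (7, 9), (8, 6), (9, 10), (10, 3)}.
Total count |C(F_11)_aff| = 19.


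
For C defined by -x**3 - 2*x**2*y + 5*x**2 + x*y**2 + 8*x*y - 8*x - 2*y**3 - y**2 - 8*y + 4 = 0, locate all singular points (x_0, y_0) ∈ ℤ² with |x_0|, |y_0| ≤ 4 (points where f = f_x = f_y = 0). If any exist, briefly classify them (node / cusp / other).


Singular points: {(2, 0)}; classification: node.

Compute partial derivatives:
  f_x = -3*x**2 - 4*x*y + 10*x + y**2 + 8*y - 8.
  f_y = -2*x**2 + 2*x*y + 8*x - 6*y**2 - 2*y - 8.
Scan x_0 ∈ {−4, ..., 4}. For each x_0, f_y(x_0, y) is a polynomial in y; find its integer roots y ∈ {−4, ..., 4}, then test f_x and f at those candidates.
  x = -4: f_y(-4, y) = -6*y**2 - 10*y - 72; no integer root y with |y| ≤ 4.
  x = -3: f_y(-3, y) = -6*y**2 - 8*y - 50; no integer root y with |y| ≤ 4.
  x = -2: f_y(-2, y) = -6*y**2 - 6*y - 32; no integer root y with |y| ≤ 4.
  x = -1: f_y(-1, y) = -6*y**2 - 4*y - 18; no integer root y with |y| ≤ 4.
  x = 0: f_y(0, y) = -6*y**2 - 2*y - 8; no integer root y with |y| ≤ 4.
  x = 1: f_y(1, y) = -6*y**2 - 2; no integer root y with |y| ≤ 4.
  x = 2: f_y(2, y) = -6*y**2 + 2*y; vanishes at y ∈ {0}. (2, 0): f_x = 0, f = 0 — SINGULAR.
  x = 3: f_y(3, y) = -6*y**2 + 4*y - 2; no integer root y with |y| ≤ 4.
  x = 4: f_y(4, y) = -6*y**2 + 6*y - 8; no integer root y with |y| ≤ 4.
Only singular point on the grid: (2, 0).
Classify: substitute x = 2 + u, y = 0 + v and expand: f = -u**3 - 2*u**2*v - u**2 + u*v**2 - 2*v**3 + v**2.
No constant or linear terms (consistent with a singular point). Quadratic part: -u**2 + v**2. Cubic part: -u**3 - 2*u**2*v + u*v**2 - 2*v**3.
The quadratic part v**2 - u**2 = (v − u)(v + u) splits into two distinct linear factors, so there are two distinct tangent lines y − 0 = ±(x − 2) — this is a node (ordinary double point).
Classification: node.


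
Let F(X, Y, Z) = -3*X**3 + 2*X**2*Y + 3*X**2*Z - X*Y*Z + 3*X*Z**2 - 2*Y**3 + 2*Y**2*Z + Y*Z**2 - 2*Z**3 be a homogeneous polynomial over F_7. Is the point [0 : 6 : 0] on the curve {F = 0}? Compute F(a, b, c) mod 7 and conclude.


F(0,6,0) ≡ 2 (mod 7); P is NOT on the curve.

Evaluate F(0, 6, 0) term-by-term (mod 7).
  -3*X**3 ↦ -3·0·1·1 = 0
  2*X**2*Y ↦ 2·0·6·1 = 0
  3*X**2*Z ↦ 3·0·1·0 = 0
  -X*Y*Z ↦ -1·0·6·0 = 0
  3*X*Z**2 ↦ 3·0·1·0 = 0
  -2*Y**3 ↦ -2·1·216·1 = -432
  2*Y**2*Z ↦ 2·1·36·0 = 0
  Y*Z**2 ↦ 1·1·6·0 = 0
  -2*Z**3 ↦ -2·1·1·0 = 0
Sum: F(0, 6, 0) = (0) + (0) + (0) + (0) + (0) + (-432) + (0) + (0) + (0) = -432.
Reducing mod 7: -432 ≡ 2 (mod 7).
Since F(a, b, c) ≡ 2 ≠ 0 (mod 7), P does NOT lie on the curve.


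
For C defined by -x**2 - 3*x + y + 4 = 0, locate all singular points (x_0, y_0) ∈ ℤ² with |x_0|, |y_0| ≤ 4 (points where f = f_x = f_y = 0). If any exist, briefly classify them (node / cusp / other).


No singular points in the scanned grid; C is smooth there.

Compute partial derivatives:
  f_x = -2*x - 3.
  f_y = 1.
f_y = 1 is a nonzero constant, so f_y never vanishes: no point (x, y) can satisfy f = f_x = f_y = 0. In particular no (x, y) ∈ {−4, ..., 4}² is singular; the curve is smooth.


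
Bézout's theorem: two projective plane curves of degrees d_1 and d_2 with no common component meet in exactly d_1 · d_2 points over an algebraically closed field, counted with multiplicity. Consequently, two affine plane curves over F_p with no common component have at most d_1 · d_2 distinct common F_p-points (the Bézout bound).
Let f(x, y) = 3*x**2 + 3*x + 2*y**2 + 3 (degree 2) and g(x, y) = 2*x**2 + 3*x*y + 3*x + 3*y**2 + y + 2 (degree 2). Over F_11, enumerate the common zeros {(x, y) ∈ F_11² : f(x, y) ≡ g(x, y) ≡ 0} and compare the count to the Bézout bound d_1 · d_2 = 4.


Common zeros: ∅; count = 0; Bézout bound = 4.

deg(f) = 2, deg(g) = 2, so Bézout bound = 4.
Scan x ∈ F_11. For each x, list the y ∈ F_11 with f(x, y) ≡ 0 and those with g(x, y) ≡ 0 (mod 11); the common zeros in that column are the intersection.
  x = 0: f ≡ 0 at y ∈ {2, 9}; g ≡ 0 at y ∈ ∅; common: ∅.
  x = 1: f ≡ 0 at y ∈ {1, 10}; g ≡ 0 at y ∈ {8, 9}; common: ∅.
  x = 2: f ≡ 0 at y ∈ ∅; g ≡ 0 at y ∈ {8}; common: ∅.
  x = 3: f ≡ 0 at y ∈ ∅; g ≡ 0 at y ∈ {5, 10}; common: ∅.
  x = 4: f ≡ 0 at y ∈ ∅; g ≡ 0 at y ∈ ∅; common: ∅.
  x = 5: f ≡ 0 at y ∈ {5, 6}; g ≡ 0 at y ∈ ∅; common: ∅.
  x = 6: f ≡ 0 at y ∈ ∅; g ≡ 0 at y ∈ {3, 9}; common: ∅.
  x = 7: f ≡ 0 at y ∈ ∅; g ≡ 0 at y ∈ {0}; common: ∅.
  x = 8: f ≡ 0 at y ∈ ∅; g ≡ 0 at y ∈ {0, 10}; common: ∅.
  x = 9: f ≡ 0 at y ∈ {1, 10}; g ≡ 0 at y ∈ ∅; common: ∅.
  x = 10: f ≡ 0 at y ∈ {2, 9}; g ≡ 0 at y ∈ {3, 5}; common: ∅.
Collecting: common zeros = ∅, so the count is 0.
Comparison with the Bézout bound: 0 ≤ 4 = deg(f)·deg(g), as expected for curves with no common component (the affine F_11-count falls short of the bound because intersections may lie at infinity, over extension fields, or carry multiplicity).


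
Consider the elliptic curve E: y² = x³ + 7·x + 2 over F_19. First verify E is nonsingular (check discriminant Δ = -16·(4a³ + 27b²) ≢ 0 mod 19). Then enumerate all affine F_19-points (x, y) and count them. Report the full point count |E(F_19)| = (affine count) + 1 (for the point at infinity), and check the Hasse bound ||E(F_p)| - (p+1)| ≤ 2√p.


Affine points = {(2, 9), (2, 10), (8, 0), (11, 2), (11, 17), (12, 3), (12, 16), (15, 9), (15, 10), (16, 7), (16, 12)}; affine count = 11; |E(F_19)| = 12.

Discriminant check: Δ ∝ 4a³ + 27b² = 4·7³ + 27·2² = 4·343 + 27·4 ≡ 17 (mod 19). Nonzero ⇒ E is nonsingular.
For each x ∈ F_19, compute rhs = x³ + 7·x + 2 mod 19, then count y ∈ F_19 with y² ≡ rhs.
  x = 0: rhs = 2, matching y values: none (0 points).
  x = 1: rhs = 10, matching y values: none (0 points).
  x = 2: rhs = 5, matching y values: 9, 10 (2 points).
  x = 3: rhs = 12, matching y values: none (0 points).
  x = 4: rhs = 18, matching y values: none (0 points).
  x = 5: rhs = 10, matching y values: none (0 points).
  x = 6: rhs = 13, matching y values: none (0 points).
  x = 7: rhs = 14, matching y values: none (0 points).
  x = 8: rhs = 0, matching y values: 0 (1 points).
  x = 9: rhs = 15, matching y values: none (0 points).
  x = 10: rhs = 8, matching y values: none (0 points).
  x = 11: rhs = 4, matching y values: 2, 17 (2 points).
  x = 12: rhs = 9, matching y values: 3, 16 (2 points).
  x = 13: rhs = 10, matching y values: none (0 points).
  x = 14: rhs = 13, matching y values: none (0 points).
  x = 15: rhs = 5, matching y values: 9, 10 (2 points).
  x = 16: rhs = 11, matching y values: 7, 12 (2 points).
  x = 17: rhs = 18, matching y values: none (0 points).
  x = 18: rhs = 13, matching y values: none (0 points).
Total affine count: 11.
Full point count |E(F_19)| = 11 + 1 = 12.
Hasse bound: |12 − (19+1)| = |-8| = 8 ≤ 2√19 ≈ 8.7178 ✓.


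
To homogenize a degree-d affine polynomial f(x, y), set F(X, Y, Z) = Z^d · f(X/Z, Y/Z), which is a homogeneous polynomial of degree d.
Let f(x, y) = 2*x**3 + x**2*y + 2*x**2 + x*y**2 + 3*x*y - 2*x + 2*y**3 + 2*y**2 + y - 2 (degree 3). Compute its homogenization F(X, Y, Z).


F(X, Y, Z) = 2*X**3 + X**2*Y + 2*X**2*Z + X*Y**2 + 3*X*Y*Z - 2*X*Z**2 + 2*Y**3 + 2*Y**2*Z + Y*Z**2 - 2*Z**3

deg(f) = 3.
Substitute x = X/Z, y = Y/Z into f, then multiply by Z^3.
  monomial 2·x^3·y^0 ↦ 2·X^3·Y^0·Z^0.
  monomial 1·x^2·y^1 ↦ 1·X^2·Y^1·Z^0.
  monomial 2·x^2·y^0 ↦ 2·X^2·Y^0·Z^1.
  monomial 1·x^1·y^2 ↦ 1·X^1·Y^2·Z^0.
  monomial 3·x^1·y^1 ↦ 3·X^1·Y^1·Z^1.
  monomial -2·x^1·y^0 ↦ -2·X^1·Y^0·Z^2.
  monomial 2·x^0·y^3 ↦ 2·X^0·Y^3·Z^0.
  monomial 2·x^0·y^2 ↦ 2·X^0·Y^2·Z^1.
  monomial 1·x^0·y^1 ↦ 1·X^0·Y^1·Z^2.
  monomial -2·x^0·y^0 ↦ -2·X^0·Y^0·Z^3.
Collecting: F(X, Y, Z) = 2*X**3 + X**2*Y + 2*X**2*Z + X*Y**2 + 3*X*Y*Z - 2*X*Z**2 + 2*Y**3 + 2*Y**2*Z + Y*Z**2 - 2*Z**3.


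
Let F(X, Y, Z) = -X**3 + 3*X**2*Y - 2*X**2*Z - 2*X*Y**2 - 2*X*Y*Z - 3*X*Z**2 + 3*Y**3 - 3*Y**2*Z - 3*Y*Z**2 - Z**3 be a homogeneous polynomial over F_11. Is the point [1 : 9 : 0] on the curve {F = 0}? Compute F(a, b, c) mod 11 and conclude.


F(1,9,0) ≡ 5 (mod 11); P is NOT on the curve.

Evaluate F(1, 9, 0) term-by-term (mod 11).
  -X**3 ↦ -1·1·1·1 = -1
  3*X**2*Y ↦ 3·1·9·1 = 27
  -2*X**2*Z ↦ -2·1·1·0 = 0
  -2*X*Y**2 ↦ -2·1·81·1 = -162
  -2*X*Y*Z ↦ -2·1·9·0 = 0
  -3*X*Z**2 ↦ -3·1·1·0 = 0
  3*Y**3 ↦ 3·1·729·1 = 2187
  -3*Y**2*Z ↦ -3·1·81·0 = 0
  -3*Y*Z**2 ↦ -3·1·9·0 = 0
  -Z**3 ↦ -1·1·1·0 = 0
Sum: F(1, 9, 0) = (-1) + (27) + (0) + (-162) + (0) + (0) + (2187) + (0) + (0) + (0) = 2051.
Reducing mod 11: 2051 ≡ 5 (mod 11).
Since F(a, b, c) ≡ 5 ≠ 0 (mod 11), P does NOT lie on the curve.


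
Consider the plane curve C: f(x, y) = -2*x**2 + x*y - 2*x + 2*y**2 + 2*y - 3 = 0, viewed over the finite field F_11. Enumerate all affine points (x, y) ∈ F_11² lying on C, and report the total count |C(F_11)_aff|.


Affine F_11-points: {(2, 4), (2, 5), (5, 5), (5, 8), (6, 1), (6, 6), (7, 6), (8, 3), (9, 3), (9, 8), (10, 1), (10, 4)}; count = 12.

For each of the 121 pairs (x, y) ∈ F_11², evaluate f(x, y) mod 11. Record the zeros.
  x = 0: [0↦8, 1↦1, 2↦9, 3↦10, 4↦4, 5↦2, 6↦4, 7↦10, 8↦9, 9↦1, 10↦8]  zeros at y ∈ ∅
  x = 1: [0↦4, 1↦9, 2↦7, 3↦9, 4↦4, 5↦3, 6↦6, 7↦2, 8↦2, 9↦6, 10↦3]  zeros at y ∈ ∅
  x = 2: [0↦7, 1↦2, 2↦1, 3↦4, 4↦0, 5↦0, 6↦4, 7↦1, 8↦2, 9↦7, 10↦5]  zeros at y ∈ {4, 5}
  x = 3: [0↦6, 1↦2, 2↦2, 3↦6, 4↦3, 5↦4, 6↦9, 7↦7, 8↦9, 9↦4, 10↦3]  zeros at y ∈ ∅
  x = 4: [0↦1, 1↦9, 2↦10, 3↦4, 4↦2, 5↦4, 6↦10, 7↦9, 8↦1, 9↦8, 10↦8]  zeros at y ∈ ∅
  x = 5: [0↦3, 1↦1, 2↦3, 3↦9, 4↦8, 5↦0, 6↦7, 7↦7, 8↦0, 9↦8, 10↦9]  zeros at y ∈ {5, 8}
  x = 6: [0↦1, 1↦0, 2↦3, 3↦10, 4↦10, 5↦3, 6↦0, 7↦1, 8↦6, 9↦4, 10↦6]  zeros at y ∈ {1, 6}
  x = 7: [0↦6, 1↦6, 2↦10, 3↦7, 4↦8, 5↦2, 6↦0, 7↦2, 8↦8, 9↦7, 10↦10]  zeros at y ∈ {6}
  x = 8: [0↦7, 1↦8, 2↦2, 3↦0, 4↦2, 5↦8, 6↦7, 7↦10, 8↦6, 9↦6, 10↦10]  zeros at y ∈ {3}
  x = 9: [0↦4, 1↦6, 2↦1, 3↦0, 4↦3, 5↦10, 6↦10, 7↦3, 8↦0, 9↦1, 10↦6]  zeros at y ∈ {3, 8}
  x = 10: [0↦8, 1↦0, 2↦7, 3↦7, 4↦0, 5↦8, 6↦9, 7↦3, 8↦1, 9↦3, 10↦9]  zeros at y ∈ {1, 4}
Collecting zeros: affine points = {(2, 4), (2, 5), (5, 5), (5, 8), (6, 1), (6, 6), (7, 6), (8, 3), (9, 3), (9, 8), (10, 1), (10, 4)}.
Total count |C(F_11)_aff| = 12.


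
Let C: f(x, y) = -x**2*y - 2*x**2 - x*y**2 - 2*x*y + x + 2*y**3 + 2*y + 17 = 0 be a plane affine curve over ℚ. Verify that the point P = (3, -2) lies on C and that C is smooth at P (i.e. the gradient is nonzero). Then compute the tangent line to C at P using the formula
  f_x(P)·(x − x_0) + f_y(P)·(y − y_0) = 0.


Tangent line at P: x + 23*y + 43 = 0.

Step 1: f(3, -2) = 0, so P lies on C.
Step 2: partial derivatives
  f_x(x, y) = -2*x*y - 4*x - y**2 - 2*y + 1, f_y(x, y) = -x**2 - 2*x*y - 2*x + 6*y**2 + 2.
  f_x(P) = 1, f_y(P) = 23 (gradient nonzero, so P is smooth).
Step 3: tangent line at P: 1·(x − 3) + 23·(y − -2) = 0.
Expanding: x + 23*y + 43 = 0.


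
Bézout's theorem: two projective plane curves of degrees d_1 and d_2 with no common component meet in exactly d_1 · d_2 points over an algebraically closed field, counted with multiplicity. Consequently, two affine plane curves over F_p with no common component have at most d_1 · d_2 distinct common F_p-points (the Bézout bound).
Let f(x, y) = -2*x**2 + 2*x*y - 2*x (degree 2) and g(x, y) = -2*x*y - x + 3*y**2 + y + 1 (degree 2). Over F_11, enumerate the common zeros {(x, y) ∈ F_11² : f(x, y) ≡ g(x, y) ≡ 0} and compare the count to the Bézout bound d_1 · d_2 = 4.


Common zeros: {(0, 9)}; count = 1; Bézout bound = 4.

deg(f) = 2, deg(g) = 2, so Bézout bound = 4.
Scan x ∈ F_11. For each x, list the y ∈ F_11 with f(x, y) ≡ 0 and those with g(x, y) ≡ 0 (mod 11); the common zeros in that column are the intersection.
  x = 0: f ≡ 0 at y ∈ {0, 1, 2, 3, 4, 5, 6, 7, 8, 9, 10}; g ≡ 0 at y ∈ {9}; common: {9}.
  x = 1: f ≡ 0 at y ∈ {2}; g ≡ 0 at y ∈ {0, 4}; common: ∅.
  x = 2: f ≡ 0 at y ∈ {3}; g ≡ 0 at y ∈ ∅; common: ∅.
  x = 3: f ≡ 0 at y ∈ {4}; g ≡ 0 at y ∈ {2, 7}; common: ∅.
  x = 4: f ≡ 0 at y ∈ {5}; g ≡ 0 at y ∈ ∅; common: ∅.
  x = 5: f ≡ 0 at y ∈ {6}; g ≡ 0 at y ∈ ∅; common: ∅.
  x = 6: f ≡ 0 at y ∈ {7}; g ≡ 0 at y ∈ {3, 8}; common: ∅.
  x = 7: f ≡ 0 at y ∈ {8}; g ≡ 0 at y ∈ ∅; common: ∅.
  x = 8: f ≡ 0 at y ∈ {9}; g ≡ 0 at y ∈ {6, 10}; common: ∅.
  x = 9: f ≡ 0 at y ∈ {10}; g ≡ 0 at y ∈ {1}; common: ∅.
  x = 10: f ≡ 0 at y ∈ {0}; g ≡ 0 at y ∈ ∅; common: ∅.
Collecting: common zeros = {(0, 9)}, so the count is 1.
Comparison with the Bézout bound: 1 ≤ 4 = deg(f)·deg(g), as expected for curves with no common component (the affine F_11-count falls short of the bound because intersections may lie at infinity, over extension fields, or carry multiplicity).


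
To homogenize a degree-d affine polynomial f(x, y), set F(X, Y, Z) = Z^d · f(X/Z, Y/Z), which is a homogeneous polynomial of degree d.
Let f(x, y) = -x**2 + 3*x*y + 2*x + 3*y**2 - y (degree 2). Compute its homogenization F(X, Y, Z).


F(X, Y, Z) = -X**2 + 3*X*Y + 2*X*Z + 3*Y**2 - Y*Z

deg(f) = 2.
Substitute x = X/Z, y = Y/Z into f, then multiply by Z^2.
  monomial -1·x^2·y^0 ↦ -1·X^2·Y^0·Z^0.
  monomial 3·x^1·y^1 ↦ 3·X^1·Y^1·Z^0.
  monomial 2·x^1·y^0 ↦ 2·X^1·Y^0·Z^1.
  monomial 3·x^0·y^2 ↦ 3·X^0·Y^2·Z^0.
  monomial -1·x^0·y^1 ↦ -1·X^0·Y^1·Z^1.
Collecting: F(X, Y, Z) = -X**2 + 3*X*Y + 2*X*Z + 3*Y**2 - Y*Z.


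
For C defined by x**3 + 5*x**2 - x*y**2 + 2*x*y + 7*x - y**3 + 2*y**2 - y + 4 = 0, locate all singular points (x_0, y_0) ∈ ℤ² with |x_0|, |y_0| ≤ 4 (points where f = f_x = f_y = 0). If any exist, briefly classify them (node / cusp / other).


Singular points: {(-2, 1)}; classification: node.

Compute partial derivatives:
  f_x = 3*x**2 + 10*x - y**2 + 2*y + 7.
  f_y = -2*x*y + 2*x - 3*y**2 + 4*y - 1.
Scan x_0 ∈ {−4, ..., 4}. For each x_0, f_y(x_0, y) is a polynomial in y; find its integer roots y ∈ {−4, ..., 4}, then test f_x and f at those candidates.
  x = -4: f_y(-4, y) = -3*y**2 + 12*y - 9; vanishes at y ∈ {1, 3}. (-4, 1): f_x = 16 ≠ 0; (-4, 3): f_x = 12 ≠ 0.
  x = -3: f_y(-3, y) = -3*y**2 + 10*y - 7; vanishes at y ∈ {1}. (-3, 1): f_x = 5 ≠ 0.
  x = -2: f_y(-2, y) = -3*y**2 + 8*y - 5; vanishes at y ∈ {1}. (-2, 1): f_x = 0, f = 0 — SINGULAR.
  x = -1: f_y(-1, y) = -3*y**2 + 6*y - 3; vanishes at y ∈ {1}. (-1, 1): f_x = 1 ≠ 0.
  x = 0: f_y(0, y) = -3*y**2 + 4*y - 1; vanishes at y ∈ {1}. (0, 1): f_x = 8 ≠ 0.
  x = 1: f_y(1, y) = -3*y**2 + 2*y + 1; vanishes at y ∈ {1}. (1, 1): f_x = 21 ≠ 0.
  x = 2: f_y(2, y) = 3 - 3*y**2; vanishes at y ∈ {-1, 1}. (2, -1): f_x = 36 ≠ 0; (2, 1): f_x = 40 ≠ 0.
  x = 3: f_y(3, y) = -3*y**2 - 2*y + 5; vanishes at y ∈ {1}. (3, 1): f_x = 65 ≠ 0.
  x = 4: f_y(4, y) = -3*y**2 - 4*y + 7; vanishes at y ∈ {1}. (4, 1): f_x = 96 ≠ 0.
Only singular point on the grid: (-2, 1).
Classify: substitute x = -2 + u, y = 1 + v and expand: f = u**3 - u**2 - u*v**2 - v**3 + v**2.
No constant or linear terms (consistent with a singular point). Quadratic part: -u**2 + v**2. Cubic part: u**3 - u*v**2 - v**3.
The quadratic part v**2 - u**2 = (v − u)(v + u) splits into two distinct linear factors, so there are two distinct tangent lines y − 1 = ±(x − -2) — this is a node (ordinary double point).
Classification: node.


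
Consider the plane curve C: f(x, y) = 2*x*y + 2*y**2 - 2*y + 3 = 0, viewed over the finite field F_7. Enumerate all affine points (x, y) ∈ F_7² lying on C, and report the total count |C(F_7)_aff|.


Affine F_7-points: {(0, 2), (0, 6), (1, 3), (1, 4), (2, 1), (2, 5)}; count = 6.

For each of the 49 pairs (x, y) ∈ F_7², evaluate f(x, y) mod 7. Record the zeros.
  x = 0: [0↦3, 1↦3, 2↦0, 3↦1, 4↦6, 5↦1, 6↦0]  zeros at y ∈ {2, 6}
  x = 1: [0↦3, 1↦5, 2↦4, 3↦0, 4↦0, 5↦4, 6↦5]  zeros at y ∈ {3, 4}
  x = 2: [0↦3, 1↦0, 2↦1, 3↦6, 4↦1, 5↦0, 6↦3]  zeros at y ∈ {1, 5}
  x = 3: [0↦3, 1↦2, 2↦5, 3↦5, 4↦2, 5↦3, 6↦1]  zeros at y ∈ ∅
  x = 4: [0↦3, 1↦4, 2↦2, 3↦4, 4↦3, 5↦6, 6↦6]  zeros at y ∈ ∅
  x = 5: [0↦3, 1↦6, 2↦6, 3↦3, 4↦4, 5↦2, 6↦4]  zeros at y ∈ ∅
  x = 6: [0↦3, 1↦1, 2↦3, 3↦2, 4↦5, 5↦5, 6↦2]  zeros at y ∈ ∅
Collecting zeros: affine points = {(0, 2), (0, 6), (1, 3), (1, 4), (2, 1), (2, 5)}.
Total count |C(F_7)_aff| = 6.


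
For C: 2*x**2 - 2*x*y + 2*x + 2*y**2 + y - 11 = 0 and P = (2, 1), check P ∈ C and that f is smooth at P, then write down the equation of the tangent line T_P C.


Tangent line at P: 8*x + y - 17 = 0.

Step 1: f(2, 1) = 0, so P lies on C.
Step 2: partial derivatives
  f_x(x, y) = 4*x - 2*y + 2, f_y(x, y) = -2*x + 4*y + 1.
  f_x(P) = 8, f_y(P) = 1 (gradient nonzero, so P is smooth).
Step 3: tangent line at P: 8·(x − 2) + 1·(y − 1) = 0.
Expanding: 8*x + y - 17 = 0.


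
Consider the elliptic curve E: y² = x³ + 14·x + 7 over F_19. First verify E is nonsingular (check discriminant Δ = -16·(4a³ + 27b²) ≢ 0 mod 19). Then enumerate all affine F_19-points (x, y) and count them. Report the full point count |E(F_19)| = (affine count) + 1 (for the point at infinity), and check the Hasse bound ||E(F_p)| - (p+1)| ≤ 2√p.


Affine points = {(0, 8), (0, 11), (2, 9), (2, 10), (3, 0), (7, 7), (7, 12), (8, 2), (8, 17), (9, 8), (9, 11), (10, 8), (10, 11), (13, 7), (13, 12), (15, 1), (15, 18), (17, 3), (17, 16), (18, 7), (18, 12)}; affine count = 21; |E(F_19)| = 22.

Discriminant check: Δ ∝ 4a³ + 27b² = 4·14³ + 27·7² = 4·2744 + 27·49 ≡ 6 (mod 19). Nonzero ⇒ E is nonsingular.
For each x ∈ F_19, compute rhs = x³ + 14·x + 7 mod 19, then count y ∈ F_19 with y² ≡ rhs.
  x = 0: rhs = 7, matching y values: 8, 11 (2 points).
  x = 1: rhs = 3, matching y values: none (0 points).
  x = 2: rhs = 5, matching y values: 9, 10 (2 points).
  x = 3: rhs = 0, matching y values: 0 (1 points).
  x = 4: rhs = 13, matching y values: none (0 points).
  x = 5: rhs = 12, matching y values: none (0 points).
  x = 6: rhs = 3, matching y values: none (0 points).
  x = 7: rhs = 11, matching y values: 7, 12 (2 points).
  x = 8: rhs = 4, matching y values: 2, 17 (2 points).
  x = 9: rhs = 7, matching y values: 8, 11 (2 points).
  x = 10: rhs = 7, matching y values: 8, 11 (2 points).
  x = 11: rhs = 10, matching y values: none (0 points).
  x = 12: rhs = 3, matching y values: none (0 points).
  x = 13: rhs = 11, matching y values: 7, 12 (2 points).
  x = 14: rhs = 2, matching y values: none (0 points).
  x = 15: rhs = 1, matching y values: 1, 18 (2 points).
  x = 16: rhs = 14, matching y values: none (0 points).
  x = 17: rhs = 9, matching y values: 3, 16 (2 points).
  x = 18: rhs = 11, matching y values: 7, 12 (2 points).
Total affine count: 21.
Full point count |E(F_19)| = 21 + 1 = 22.
Hasse bound: |22 − (19+1)| = |2| = 2 ≤ 2√19 ≈ 8.7178 ✓.


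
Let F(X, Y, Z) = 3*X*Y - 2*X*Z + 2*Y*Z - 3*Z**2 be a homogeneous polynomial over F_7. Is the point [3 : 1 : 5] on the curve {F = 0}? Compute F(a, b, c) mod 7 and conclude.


F(3,1,5) ≡ 5 (mod 7); P is NOT on the curve.

Evaluate F(3, 1, 5) term-by-term (mod 7).
  3*X*Y ↦ 3·3·1·1 = 9
  -2*X*Z ↦ -2·3·1·5 = -30
  2*Y*Z ↦ 2·1·1·5 = 10
  -3*Z**2 ↦ -3·1·1·25 = -75
Sum: F(3, 1, 5) = (9) + (-30) + (10) + (-75) = -86.
Reducing mod 7: -86 ≡ 5 (mod 7).
Since F(a, b, c) ≡ 5 ≠ 0 (mod 7), P does NOT lie on the curve.


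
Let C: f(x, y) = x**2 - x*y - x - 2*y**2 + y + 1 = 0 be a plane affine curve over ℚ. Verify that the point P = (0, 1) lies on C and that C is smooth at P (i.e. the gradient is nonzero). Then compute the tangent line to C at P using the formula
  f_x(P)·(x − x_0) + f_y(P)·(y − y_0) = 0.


Tangent line at P: -2*x - 3*y + 3 = 0.

Step 1: f(0, 1) = 0, so P lies on C.
Step 2: partial derivatives
  f_x(x, y) = 2*x - y - 1, f_y(x, y) = -x - 4*y + 1.
  f_x(P) = -2, f_y(P) = -3 (gradient nonzero, so P is smooth).
Step 3: tangent line at P: -2·(x − 0) + -3·(y − 1) = 0.
Expanding: -2*x - 3*y + 3 = 0.


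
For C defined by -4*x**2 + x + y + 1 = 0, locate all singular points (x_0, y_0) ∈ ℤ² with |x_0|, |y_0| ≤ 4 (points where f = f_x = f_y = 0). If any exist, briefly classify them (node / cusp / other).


No singular points in the scanned grid; C is smooth there.

Compute partial derivatives:
  f_x = 1 - 8*x.
  f_y = 1.
f_y = 1 is a nonzero constant, so f_y never vanishes: no point (x, y) can satisfy f = f_x = f_y = 0. In particular no (x, y) ∈ {−4, ..., 4}² is singular; the curve is smooth.


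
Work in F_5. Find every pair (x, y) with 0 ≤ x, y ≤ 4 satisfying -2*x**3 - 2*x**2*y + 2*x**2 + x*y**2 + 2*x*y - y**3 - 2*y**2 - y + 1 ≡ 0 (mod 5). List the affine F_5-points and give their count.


Affine F_5-points: {(2, 2), (3, 0), (3, 2), (3, 4), (4, 0), (4, 2)}; count = 6.

For each of the 25 pairs (x, y) ∈ F_5², evaluate f(x, y) mod 5. Record the zeros.
  x = 0: [0↦1, 1↦2, 2↦3, 3↦3, 4↦1]  zeros at y ∈ ∅
  x = 1: [0↦1, 1↦3, 2↦2, 3↦2, 4↦2]  zeros at y ∈ ∅
  x = 2: [0↦3, 1↦2, 2↦0, 3↦1, 4↦4]  zeros at y ∈ {2}
  x = 3: [0↦0, 1↦2, 2↦0, 3↦3, 4↦0]  zeros at y ∈ {0, 2, 4}
  x = 4: [0↦0, 1↦1, 2↦0, 3↦1, 4↦3]  zeros at y ∈ {0, 2}
Collecting zeros: affine points = {(2, 2), (3, 0), (3, 2), (3, 4), (4, 0), (4, 2)}.
Total count |C(F_5)_aff| = 6.


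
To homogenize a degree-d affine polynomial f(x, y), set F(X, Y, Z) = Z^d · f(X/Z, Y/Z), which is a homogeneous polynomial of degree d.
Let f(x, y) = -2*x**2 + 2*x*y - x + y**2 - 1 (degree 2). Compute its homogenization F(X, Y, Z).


F(X, Y, Z) = -2*X**2 + 2*X*Y - X*Z + Y**2 - Z**2

deg(f) = 2.
Substitute x = X/Z, y = Y/Z into f, then multiply by Z^2.
  monomial -2·x^2·y^0 ↦ -2·X^2·Y^0·Z^0.
  monomial 2·x^1·y^1 ↦ 2·X^1·Y^1·Z^0.
  monomial -1·x^1·y^0 ↦ -1·X^1·Y^0·Z^1.
  monomial 1·x^0·y^2 ↦ 1·X^0·Y^2·Z^0.
  monomial -1·x^0·y^0 ↦ -1·X^0·Y^0·Z^2.
Collecting: F(X, Y, Z) = -2*X**2 + 2*X*Y - X*Z + Y**2 - Z**2.


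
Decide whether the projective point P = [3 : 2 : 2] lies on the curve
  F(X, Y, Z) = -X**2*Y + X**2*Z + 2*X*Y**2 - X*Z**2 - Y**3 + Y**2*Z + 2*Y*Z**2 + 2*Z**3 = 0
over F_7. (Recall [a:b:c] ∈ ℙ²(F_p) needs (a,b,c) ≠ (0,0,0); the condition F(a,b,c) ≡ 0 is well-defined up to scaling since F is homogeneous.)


F(3,2,2) ≡ 2 (mod 7); P is NOT on the curve.

Evaluate F(3, 2, 2) term-by-term (mod 7).
  -X**2*Y ↦ -1·9·2·1 = -18
  X**2*Z ↦ 1·9·1·2 = 18
  2*X*Y**2 ↦ 2·3·4·1 = 24
  -X*Z**2 ↦ -1·3·1·4 = -12
  -Y**3 ↦ -1·1·8·1 = -8
  Y**2*Z ↦ 1·1·4·2 = 8
  2*Y*Z**2 ↦ 2·1·2·4 = 16
  2*Z**3 ↦ 2·1·1·8 = 16
Sum: F(3, 2, 2) = (-18) + (18) + (24) + (-12) + (-8) + (8) + (16) + (16) = 44.
Reducing mod 7: 44 ≡ 2 (mod 7).
Since F(a, b, c) ≡ 2 ≠ 0 (mod 7), P does NOT lie on the curve.


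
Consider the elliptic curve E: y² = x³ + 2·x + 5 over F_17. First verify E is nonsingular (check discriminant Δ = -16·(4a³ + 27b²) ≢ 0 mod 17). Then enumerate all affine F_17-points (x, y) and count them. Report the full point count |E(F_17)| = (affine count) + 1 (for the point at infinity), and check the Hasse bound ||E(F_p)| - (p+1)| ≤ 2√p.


Affine points = {(1, 5), (1, 12), (2, 0), (3, 2), (3, 15), (4, 3), (4, 14), (5, 2), (5, 15), (9, 2), (9, 15), (11, 7), (11, 10), (13, 1), (13, 16), (16, 6), (16, 11)}; affine count = 17; |E(F_17)| = 18.

Discriminant check: Δ ∝ 4a³ + 27b² = 4·2³ + 27·5² = 4·8 + 27·25 ≡ 10 (mod 17). Nonzero ⇒ E is nonsingular.
For each x ∈ F_17, compute rhs = x³ + 2·x + 5 mod 17, then count y ∈ F_17 with y² ≡ rhs.
  x = 0: rhs = 5, matching y values: none (0 points).
  x = 1: rhs = 8, matching y values: 5, 12 (2 points).
  x = 2: rhs = 0, matching y values: 0 (1 points).
  x = 3: rhs = 4, matching y values: 2, 15 (2 points).
  x = 4: rhs = 9, matching y values: 3, 14 (2 points).
  x = 5: rhs = 4, matching y values: 2, 15 (2 points).
  x = 6: rhs = 12, matching y values: none (0 points).
  x = 7: rhs = 5, matching y values: none (0 points).
  x = 8: rhs = 6, matching y values: none (0 points).
  x = 9: rhs = 4, matching y values: 2, 15 (2 points).
  x = 10: rhs = 5, matching y values: none (0 points).
  x = 11: rhs = 15, matching y values: 7, 10 (2 points).
  x = 12: rhs = 6, matching y values: none (0 points).
  x = 13: rhs = 1, matching y values: 1, 16 (2 points).
  x = 14: rhs = 6, matching y values: none (0 points).
  x = 15: rhs = 10, matching y values: none (0 points).
  x = 16: rhs = 2, matching y values: 6, 11 (2 points).
Total affine count: 17.
Full point count |E(F_17)| = 17 + 1 = 18.
Hasse bound: |18 − (17+1)| = |0| = 0 ≤ 2√17 ≈ 8.2462 ✓.


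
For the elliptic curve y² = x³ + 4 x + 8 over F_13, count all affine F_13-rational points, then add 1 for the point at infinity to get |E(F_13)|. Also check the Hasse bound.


Affine points = {(1, 0), (4, 6), (4, 7), (5, 6), (5, 7), (6, 1), (6, 12), (12, 4), (12, 9)}; affine count = 9; |E(F_13)| = 10.

Discriminant check: Δ ∝ 4a³ + 27b² = 4·4³ + 27·8² = 4·64 + 27·64 ≡ 8 (mod 13). Nonzero ⇒ E is nonsingular.
For each x ∈ F_13, compute rhs = x³ + 4·x + 8 mod 13, then count y ∈ F_13 with y² ≡ rhs.
  x = 0: rhs = 8, matching y values: none (0 points).
  x = 1: rhs = 0, matching y values: 0 (1 points).
  x = 2: rhs = 11, matching y values: none (0 points).
  x = 3: rhs = 8, matching y values: none (0 points).
  x = 4: rhs = 10, matching y values: 6, 7 (2 points).
  x = 5: rhs = 10, matching y values: 6, 7 (2 points).
  x = 6: rhs = 1, matching y values: 1, 12 (2 points).
  x = 7: rhs = 2, matching y values: none (0 points).
  x = 8: rhs = 6, matching y values: none (0 points).
  x = 9: rhs = 6, matching y values: none (0 points).
  x = 10: rhs = 8, matching y values: none (0 points).
  x = 11: rhs = 5, matching y values: none (0 points).
  x = 12: rhs = 3, matching y values: 4, 9 (2 points).
Total affine count: 9.
Full point count |E(F_13)| = 9 + 1 = 10.
Hasse bound: |10 − (13+1)| = |-4| = 4 ≤ 2√13 ≈ 7.2111 ✓.


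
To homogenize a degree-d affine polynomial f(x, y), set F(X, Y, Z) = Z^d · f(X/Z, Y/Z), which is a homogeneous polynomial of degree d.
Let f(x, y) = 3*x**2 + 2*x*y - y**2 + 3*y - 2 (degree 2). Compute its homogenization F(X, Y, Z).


F(X, Y, Z) = 3*X**2 + 2*X*Y - Y**2 + 3*Y*Z - 2*Z**2

deg(f) = 2.
Substitute x = X/Z, y = Y/Z into f, then multiply by Z^2.
  monomial 3·x^2·y^0 ↦ 3·X^2·Y^0·Z^0.
  monomial 2·x^1·y^1 ↦ 2·X^1·Y^1·Z^0.
  monomial -1·x^0·y^2 ↦ -1·X^0·Y^2·Z^0.
  monomial 3·x^0·y^1 ↦ 3·X^0·Y^1·Z^1.
  monomial -2·x^0·y^0 ↦ -2·X^0·Y^0·Z^2.
Collecting: F(X, Y, Z) = 3*X**2 + 2*X*Y - Y**2 + 3*Y*Z - 2*Z**2.
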